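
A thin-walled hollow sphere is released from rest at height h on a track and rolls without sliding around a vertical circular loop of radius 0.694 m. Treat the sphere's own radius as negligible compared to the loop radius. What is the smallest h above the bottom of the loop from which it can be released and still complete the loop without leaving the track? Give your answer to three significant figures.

h_min ≈ 1.97 m

With I = (2/3)MR², the ratio k = I/(MR²) is 2/3.
At the top, contact is just lost when gravity alone supplies the centripetal force: Mg = Mv_top²/r, i.e. v_top² = gr.
With ω = v/R, the kinetic energy at speed v is ½(1+k)Mv² = (5/6)Mv².
Energy conservation from release (height h) to the top (height 2r): Mgh = Mg(2r) + (5/6)M·gr.
Thus h_min = 2r + (1+k)r/2 = r(2 + 1.667/2) = 0.694 × 2.833 ≈ 1.97 m.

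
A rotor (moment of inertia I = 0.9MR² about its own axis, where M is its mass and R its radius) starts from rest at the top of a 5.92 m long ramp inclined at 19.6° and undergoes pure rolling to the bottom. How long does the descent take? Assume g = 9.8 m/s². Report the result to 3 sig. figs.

For this body I = 0.9MR², i.e. k = I/(MR²) = 0.9.
Along the incline Mg sinθ − f = Ma, and torque about the center fR = Iα = kMR²(a/R) gives f = kMa.
Hence a = g sinθ/(1+k) = 9.8×sin19.6°/1.9 = 1.73 m/s².
With constant a from rest, t = √(2L/a) = √(2·5.92/1.73) ≈ 2.62 s.

t ≈ 2.62 s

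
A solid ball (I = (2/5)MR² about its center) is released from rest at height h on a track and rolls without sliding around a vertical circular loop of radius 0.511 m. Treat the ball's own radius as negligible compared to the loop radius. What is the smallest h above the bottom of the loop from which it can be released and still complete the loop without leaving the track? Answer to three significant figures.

h_min ≈ 1.38 m

The moment of inertia is (2/5)MR², giving k ≡ I/(MR²) = 0.4.
At the top, contact is just lost when gravity alone supplies the centripetal force: Mg = Mv_top²/r, i.e. v_top² = gr.
With ω = v/R, the kinetic energy at speed v is ½(1+k)Mv² = (7/10)Mv².
Energy conservation from release (height h) to the top (height 2r): Mgh = Mg(2r) + (7/10)M·gr.
Thus h_min = 2r + (1+k)r/2 = r(2 + 1.4/2) = 0.511 × 2.7 ≈ 1.38 m.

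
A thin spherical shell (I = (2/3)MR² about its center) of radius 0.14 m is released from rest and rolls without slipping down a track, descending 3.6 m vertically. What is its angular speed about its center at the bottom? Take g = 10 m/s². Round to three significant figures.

ω ≈ 46.9 rad/s

Here I = (2/3)MR², so the shape factor k = I/(MR²) = 2/3.
Pure rolling means v = ωR; then KE = ½Mv² + ½I(v/R)² = ½(1+k)Mv² = (5/6)Mv².
Energy conservation Mgh = ½(1+k)Mv² gives v = √(2gh/(1+k)) = √(2 × 10 × 3.6 / 1.667) = 6.573 m/s.
Then ω = v/R = 6.573 / 0.14 ≈ 46.9 rad/s.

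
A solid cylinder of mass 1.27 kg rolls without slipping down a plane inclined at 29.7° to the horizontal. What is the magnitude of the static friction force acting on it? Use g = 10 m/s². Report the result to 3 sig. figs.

f ≈ 2.10 N

The moment of inertia is (1/2)MR², giving k ≡ I/(MR²) = 0.5.
Translational: Mg sinθ − f = Ma. Rotational about the CM: fR = Iα = kMRa, so f = kMa.
Combining, a = g sinθ/(1+k) and f = kMa = kMg sinθ/(1+k).
f = 0.5 × 1.27 × 10 × sin29.7° / 1.5 ≈ 2.10 N.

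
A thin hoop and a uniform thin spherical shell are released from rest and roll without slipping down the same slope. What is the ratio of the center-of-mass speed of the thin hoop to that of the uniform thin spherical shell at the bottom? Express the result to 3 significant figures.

v_ratio ≈ 0.913

Each satisfies Mgh = ½(1+k)Mv² with k = I/(MR²), so v ∝ 1/√(1+k).
For the thin hoop k = 1; for the uniform thin spherical shell k = 2/3.
v₁/v₂ = √((1+k₂)/(1+k₁)) = √(1.667/2) ≈ 0.913.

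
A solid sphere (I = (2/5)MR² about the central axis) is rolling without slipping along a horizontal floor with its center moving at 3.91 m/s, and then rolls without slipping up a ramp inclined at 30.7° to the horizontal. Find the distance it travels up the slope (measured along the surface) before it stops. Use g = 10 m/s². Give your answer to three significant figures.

d ≈ 2.10 m

Here I = (2/5)MR², so the shape factor k = I/(MR²) = 0.4.
The rolling condition ω = v/R makes the rotational term ½I(v/R)² = ½kMv², so KE_total = ½(1+k)Mv² = (7/10)Mv².
Setting this equal to Mgh gives the vertical rise h = (1+k)v₀²/(2g) = 1.4×3.91²/(2×10) = 1.07 m.
The distance along the slope is d = h/sinθ = 1.07/sin30.7° ≈ 2.10 m.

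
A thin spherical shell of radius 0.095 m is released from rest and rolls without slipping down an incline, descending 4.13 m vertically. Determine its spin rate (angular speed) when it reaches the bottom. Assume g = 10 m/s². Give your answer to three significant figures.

For this body I = (2/3)MR², i.e. k = I/(MR²) = 2/3.
Rolling without slipping gives ω = v/R, so the total kinetic energy is ½Mv² + ½Iω² = ½(1+k)Mv² = (5/6)Mv².
Energy conservation Mgh = ½(1+k)Mv² gives v = √(2gh/(1+k)) = √(2 × 10 × 4.13 / 1.667) = 7.04 m/s.
The angular speed follows from ω = v/R = 7.04/0.095 ≈ 74.1 rad/s.

ω ≈ 74.1 rad/s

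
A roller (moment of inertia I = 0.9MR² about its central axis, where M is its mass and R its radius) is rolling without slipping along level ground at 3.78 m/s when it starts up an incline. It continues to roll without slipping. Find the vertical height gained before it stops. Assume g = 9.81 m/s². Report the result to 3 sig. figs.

h ≈ 1.38 m

For this body I = 0.9MR², i.e. k = I/(MR²) = 0.9.
The rolling condition ω = v/R makes the rotational term ½I(v/R)² = ½kMv², so KE_total = ½(1+k)Mv² = (19/20)Mv².
All of this converts to potential energy at the highest point: (19/20)Mv₀² = Mgh.
Thus h = (1+k)v₀²/(2g) = 1.9 × 3.78² / (2 × 9.81) ≈ 1.38 m.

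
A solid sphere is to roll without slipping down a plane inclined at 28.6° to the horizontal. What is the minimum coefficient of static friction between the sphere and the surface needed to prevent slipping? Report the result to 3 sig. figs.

μ_min ≈ 0.156

For this body I = (2/5)MR², i.e. k = I/(MR²) = 0.4.
Along the incline Mg sinθ − f = Ma, and torque about the center fR = Iα = kMR²(a/R) gives f = kMa.
These give a = g sinθ/(1+k) and the required friction f = kMg sinθ/(1+k).
The normal force is N = Mg cosθ, so μ_min = f/N = k tanθ/(1+k).
μ_min = 0.4 × tan28.6° / 1.4 ≈ 0.156.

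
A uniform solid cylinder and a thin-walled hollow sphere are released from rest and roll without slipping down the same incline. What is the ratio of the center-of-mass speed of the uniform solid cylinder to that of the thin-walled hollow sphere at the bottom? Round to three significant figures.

Each satisfies Mgh = ½(1+k)Mv² with k = I/(MR²), so v ∝ 1/√(1+k).
For the uniform solid cylinder k = 0.5; for the thin-walled hollow sphere k = 2/3.
v₁/v₂ = √((1+k₂)/(1+k₁)) = √(1.667/1.5) ≈ 1.05.

v_ratio ≈ 1.05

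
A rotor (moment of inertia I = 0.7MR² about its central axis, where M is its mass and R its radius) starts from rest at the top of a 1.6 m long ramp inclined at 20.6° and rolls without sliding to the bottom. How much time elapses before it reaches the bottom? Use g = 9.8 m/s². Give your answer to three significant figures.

t ≈ 1.26 s

Here I = 0.7MR², so the shape factor k = I/(MR²) = 0.7.
Translational: Mg sinθ − f = Ma. Rotational about the CM: fR = Iα = kMRa, so f = kMa.
Hence a = g sinθ/(1+k) = 9.8×sin20.6°/1.7 = 2.028 m/s².
With constant a from rest, t = √(2L/a) = √(2·1.6/2.028) ≈ 1.26 s.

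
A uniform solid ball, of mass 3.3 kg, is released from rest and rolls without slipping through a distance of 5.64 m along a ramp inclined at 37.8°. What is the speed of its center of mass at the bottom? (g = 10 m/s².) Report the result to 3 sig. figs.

The moment of inertia is (2/5)MR², giving k ≡ I/(MR²) = 0.4.
Pure rolling means v = ωR; then KE = ½Mv² + ½I(v/R)² = ½(1+k)Mv² = (7/10)Mv².
The vertical drop is h = L sinθ = 5.64 × sin37.8° = 3.457 m.
Energy conservation: Mgh = (7/10)Mv², so v = √(2gh/(1+k)) = √(2 × 10 × 3.457 / 1.4) ≈ 7.03 m/s.

v ≈ 7.03 m/s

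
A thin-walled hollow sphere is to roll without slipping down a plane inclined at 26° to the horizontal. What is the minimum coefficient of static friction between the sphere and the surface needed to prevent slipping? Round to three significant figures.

μ_min ≈ 0.195

For this body I = (2/3)MR², i.e. k = I/(MR²) = 2/3.
Along the incline Mg sinθ − f = Ma, and torque about the center fR = Iα = kMR²(a/R) gives f = kMa.
These give a = g sinθ/(1+k) and the required friction f = kMg sinθ/(1+k).
With N = Mg cosθ, the no-slip condition f ≤ μN gives μ_min = f/N = k tanθ/(1+k).
μ_min = (2/3) × tan26° / 1.667 ≈ 0.195.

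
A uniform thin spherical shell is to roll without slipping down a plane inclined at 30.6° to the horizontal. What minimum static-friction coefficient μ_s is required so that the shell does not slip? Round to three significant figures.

Here I = (2/3)MR², so the shape factor k = I/(MR²) = 2/3.
Translational: Mg sinθ − f = Ma. Rotational about the CM: fR = Iα = kMRa, so f = kMa.
These give a = g sinθ/(1+k) and the required friction f = kMg sinθ/(1+k).
With N = Mg cosθ, the no-slip condition f ≤ μN gives μ_min = f/N = k tanθ/(1+k).
μ_min = (2/3) × tan30.6° / 1.667 ≈ 0.237.

μ_min ≈ 0.237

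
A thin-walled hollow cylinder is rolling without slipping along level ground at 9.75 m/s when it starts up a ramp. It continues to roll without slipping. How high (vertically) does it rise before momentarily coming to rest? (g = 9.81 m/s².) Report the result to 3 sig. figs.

Here I = MR², so the shape factor k = I/(MR²) = 1.
Rolling without slipping gives ω = v/R, so the total kinetic energy is ½Mv² + ½Iω² = ½(1+k)Mv² = Mv².
At the top the kinetic energy is zero, so Mv₀² = Mgh.
Thus h = (1+k)v₀²/(2g) = 2 × 9.75² / (2 × 9.81) ≈ 9.69 m.

h ≈ 9.69 m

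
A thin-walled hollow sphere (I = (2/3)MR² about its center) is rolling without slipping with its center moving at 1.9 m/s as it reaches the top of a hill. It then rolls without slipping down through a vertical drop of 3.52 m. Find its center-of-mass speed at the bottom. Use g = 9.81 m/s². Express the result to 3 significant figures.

For this body I = (2/3)MR², i.e. k = I/(MR²) = 2/3.
Rolling without slipping gives ω = v/R, so the total kinetic energy is ½Mv² + ½Iω² = ½(1+k)Mv² = (5/6)Mv².
Conserving energy between top and bottom: (5/6)Mv² = (5/6)Mv₀² + Mgh, hence v² = v₀² + 2gh/(1+k).
v = √(1.9² + 2×9.81×3.52/1.667) = √45.05 ≈ 6.71 m/s.

v ≈ 6.71 m/s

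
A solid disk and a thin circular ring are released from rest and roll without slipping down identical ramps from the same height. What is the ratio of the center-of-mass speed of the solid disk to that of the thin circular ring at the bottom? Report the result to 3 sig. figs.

v_ratio ≈ 1.15

Each satisfies Mgh = ½(1+k)Mv² with k = I/(MR²), so v ∝ 1/√(1+k).
For the solid disk k = 0.5; for the thin circular ring k = 1.
v₁/v₂ = √((1+k₂)/(1+k₁)) = √(2/1.5) ≈ 1.15.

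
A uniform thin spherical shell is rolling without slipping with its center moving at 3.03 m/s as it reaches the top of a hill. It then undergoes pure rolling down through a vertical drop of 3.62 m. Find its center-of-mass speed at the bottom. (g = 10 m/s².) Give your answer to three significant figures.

For this body I = (2/3)MR², i.e. k = I/(MR²) = 2/3.
The rolling condition ω = v/R makes the rotational term ½I(v/R)² = ½kMv², so KE_total = ½(1+k)Mv² = (5/6)Mv².
Conserving energy between top and bottom: (5/6)Mv² = (5/6)Mv₀² + Mgh, hence v² = v₀² + 2gh/(1+k).
v = √(3.03² + 2×10×3.62/1.667) = √52.62 ≈ 7.25 m/s.

v ≈ 7.25 m/s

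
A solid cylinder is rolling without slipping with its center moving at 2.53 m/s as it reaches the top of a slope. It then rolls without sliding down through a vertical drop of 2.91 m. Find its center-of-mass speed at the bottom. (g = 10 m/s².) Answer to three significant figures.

v ≈ 6.72 m/s

Here I = (1/2)MR², so the shape factor k = I/(MR²) = 0.5.
The rolling condition ω = v/R makes the rotational term ½I(v/R)² = ½kMv², so KE_total = ½(1+k)Mv² = (3/4)Mv².
Conserving energy between top and bottom: (3/4)Mv² = (3/4)Mv₀² + Mgh, hence v² = v₀² + 2gh/(1+k).
v = √(2.53² + 2×10×2.91/1.5) = √45.2 ≈ 6.72 m/s.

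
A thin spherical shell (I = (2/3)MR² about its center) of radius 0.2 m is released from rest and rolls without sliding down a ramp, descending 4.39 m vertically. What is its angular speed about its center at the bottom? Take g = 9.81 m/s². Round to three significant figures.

ω ≈ 35.9 rad/s

Here I = (2/3)MR², so the shape factor k = I/(MR²) = 2/3.
Since it rolls without slipping, ω = v/R and KE = ½Mv² + ½Iω² = ½(1+k)Mv² = (5/6)Mv².
Energy conservation Mgh = ½(1+k)Mv² gives v = √(2gh/(1+k)) = √(2 × 9.81 × 4.39 / 1.667) = 7.189 m/s.
Then ω = v/R = 7.189 / 0.2 ≈ 35.9 rad/s.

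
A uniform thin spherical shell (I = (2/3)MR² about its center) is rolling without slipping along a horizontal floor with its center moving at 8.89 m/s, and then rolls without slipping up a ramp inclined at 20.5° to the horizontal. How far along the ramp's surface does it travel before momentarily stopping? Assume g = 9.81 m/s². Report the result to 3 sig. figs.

Here I = (2/3)MR², so the shape factor k = I/(MR²) = 2/3.
Since it rolls without slipping, ω = v/R and KE = ½Mv² + ½Iω² = ½(1+k)Mv² = (5/6)Mv².
Setting this equal to Mgh gives the vertical rise h = (1+k)v₀²/(2g) = 1.667×8.89²/(2×9.81) = 6.714 m.
Along the incline, d = h/sinθ = 6.714/sin20.5° ≈ 19.2 m.

d ≈ 19.2 m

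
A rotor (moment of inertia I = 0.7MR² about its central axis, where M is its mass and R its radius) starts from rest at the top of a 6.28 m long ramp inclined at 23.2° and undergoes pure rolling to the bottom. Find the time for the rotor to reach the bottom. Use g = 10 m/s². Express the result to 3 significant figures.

Here I = 0.7MR², so the shape factor k = I/(MR²) = 0.7.
Newton's second law down the slope: Mg sinθ − f = Ma. The torque equation fR = Iα (with α = a/R) gives f = kMa.
Hence a = g sinθ/(1+k) = 10×sin23.2°/1.7 = 2.317 m/s².
Starting from rest, L = ½at², so t = √(2L/a) = √(2×6.28/2.317) ≈ 2.33 s.

t ≈ 2.33 s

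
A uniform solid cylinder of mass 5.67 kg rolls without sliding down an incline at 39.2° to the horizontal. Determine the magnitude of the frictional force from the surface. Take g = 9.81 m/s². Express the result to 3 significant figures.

f ≈ 11.7 N

Here I = (1/2)MR², so the shape factor k = I/(MR²) = 0.5.
Along the incline Mg sinθ − f = Ma, and torque about the center fR = Iα = kMR²(a/R) gives f = kMa.
Combining, a = g sinθ/(1+k) and f = kMa = kMg sinθ/(1+k).
f = 0.5 × 5.67 × 9.81 × sin39.2° / 1.5 ≈ 11.7 N.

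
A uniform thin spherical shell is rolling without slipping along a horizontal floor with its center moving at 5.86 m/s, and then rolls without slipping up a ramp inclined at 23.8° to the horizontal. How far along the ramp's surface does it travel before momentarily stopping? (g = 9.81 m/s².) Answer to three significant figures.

d ≈ 7.23 m

The moment of inertia is (2/3)MR², giving k ≡ I/(MR²) = 2/3.
Rolling without slipping gives ω = v/R, so the total kinetic energy is ½Mv² + ½Iω² = ½(1+k)Mv² = (5/6)Mv².
Setting this equal to Mgh gives the vertical rise h = (1+k)v₀²/(2g) = 1.667×5.86²/(2×9.81) = 2.917 m.
The distance along the slope is d = h/sinθ = 2.917/sin23.8° ≈ 7.23 m.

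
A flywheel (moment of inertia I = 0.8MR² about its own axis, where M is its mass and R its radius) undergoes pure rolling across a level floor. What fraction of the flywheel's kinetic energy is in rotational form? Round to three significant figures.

fraction ≈ 0.444

With I = 0.8MR², the ratio k = I/(MR²) is 0.8.
Since ω = v/R, the translational part is ½Mv² and the rotational part is ½I(v/R)² = ½kMv²; the total is ½(1+k)Mv².
The rotational fraction is therefore k/(1+k) = 0.8/1.8 ≈ 0.444.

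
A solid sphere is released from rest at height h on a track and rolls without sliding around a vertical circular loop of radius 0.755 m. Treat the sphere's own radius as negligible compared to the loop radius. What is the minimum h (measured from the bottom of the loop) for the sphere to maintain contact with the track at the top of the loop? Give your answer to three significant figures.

h_min ≈ 2.04 m

Here I = (2/5)MR², so the shape factor k = I/(MR²) = 0.4.
At the top, contact is just lost when gravity alone supplies the centripetal force: Mg = Mv_top²/r, i.e. v_top² = gr.
With ω = v/R, the kinetic energy at speed v is ½(1+k)Mv² = (7/10)Mv².
Energy conservation from release (height h) to the top (height 2r): Mgh = Mg(2r) + (7/10)M·gr.
Thus h_min = 2r + (1+k)r/2 = r(2 + 1.4/2) = 0.755 × 2.7 ≈ 2.04 m.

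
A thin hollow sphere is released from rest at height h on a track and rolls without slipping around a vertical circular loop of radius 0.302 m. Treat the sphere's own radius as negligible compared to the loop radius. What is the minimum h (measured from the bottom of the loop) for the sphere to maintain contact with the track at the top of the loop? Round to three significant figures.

h_min ≈ 0.856 m

The moment of inertia is (2/3)MR², giving k ≡ I/(MR²) = 2/3.
At the top, contact is just lost when gravity alone supplies the centripetal force: Mg = Mv_top²/r, i.e. v_top² = gr.
With ω = v/R, the kinetic energy at speed v is ½(1+k)Mv² = (5/6)Mv².
Energy conservation from release (height h) to the top (height 2r): Mgh = Mg(2r) + (5/6)M·gr.
Thus h_min = 2r + (1+k)r/2 = r(2 + 1.667/2) = 0.302 × 2.833 ≈ 0.856 m.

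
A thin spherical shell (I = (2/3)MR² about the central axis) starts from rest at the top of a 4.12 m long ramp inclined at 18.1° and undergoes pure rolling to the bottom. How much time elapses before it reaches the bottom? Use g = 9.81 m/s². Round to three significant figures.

For this body I = (2/3)MR², i.e. k = I/(MR²) = 2/3.
Translational: Mg sinθ − f = Ma. Rotational about the CM: fR = Iα = kMRa, so f = kMa.
Hence a = g sinθ/(1+k) = 9.81×sin18.1°/1.667 = 1.829 m/s².
Starting from rest, L = ½at², so t = √(2L/a) = √(2×4.12/1.829) ≈ 2.12 s.

t ≈ 2.12 s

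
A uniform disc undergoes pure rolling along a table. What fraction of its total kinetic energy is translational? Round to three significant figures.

Here I = (1/2)MR², so the shape factor k = I/(MR²) = 0.5.
Since ω = v/R, the translational part is ½Mv² and the rotational part is ½I(v/R)² = ½kMv²; the total is ½(1+k)Mv².
The translational fraction is therefore 1/(1+k) = 1/1.5 ≈ 0.667.

fraction ≈ 0.667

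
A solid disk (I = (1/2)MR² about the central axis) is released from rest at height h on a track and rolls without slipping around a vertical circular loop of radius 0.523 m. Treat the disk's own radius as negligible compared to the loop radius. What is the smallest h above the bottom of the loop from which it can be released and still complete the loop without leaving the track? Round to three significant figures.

With I = (1/2)MR², the ratio k = I/(MR²) is 0.5.
At the top, contact is just lost when gravity alone supplies the centripetal force: Mg = Mv_top²/r, i.e. v_top² = gr.
With ω = v/R, the kinetic energy at speed v is ½(1+k)Mv² = (3/4)Mv².
Energy conservation from release (height h) to the top (height 2r): Mgh = Mg(2r) + (3/4)M·gr.
Thus h_min = 2r + (1+k)r/2 = r(2 + 1.5/2) = 0.523 × 2.75 ≈ 1.44 m.

h_min ≈ 1.44 m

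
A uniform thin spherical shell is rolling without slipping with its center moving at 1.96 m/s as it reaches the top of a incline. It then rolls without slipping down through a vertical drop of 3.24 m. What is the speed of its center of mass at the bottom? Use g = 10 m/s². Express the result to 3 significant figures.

v ≈ 6.54 m/s

With I = (2/3)MR², the ratio k = I/(MR²) is 2/3.
Pure rolling means v = ωR; then KE = ½Mv² + ½I(v/R)² = ½(1+k)Mv² = (5/6)Mv².
Conserving energy between top and bottom: (5/6)Mv² = (5/6)Mv₀² + Mgh, hence v² = v₀² + 2gh/(1+k).
v = √(1.96² + 2×10×3.24/1.667) = √42.72 ≈ 6.54 m/s.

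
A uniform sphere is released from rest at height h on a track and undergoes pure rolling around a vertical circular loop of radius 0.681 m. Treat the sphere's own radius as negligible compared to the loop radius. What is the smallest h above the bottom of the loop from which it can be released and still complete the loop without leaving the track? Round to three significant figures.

h_min ≈ 1.84 m

With I = (2/5)MR², the ratio k = I/(MR²) is 0.4.
At the top of the loop, the minimum-contact condition is Mg = Mv_top²/r, so v_top² = gr.
With ω = v/R, the kinetic energy at speed v is ½(1+k)Mv² = (7/10)Mv².
Energy conservation from release (height h) to the top (height 2r): Mgh = Mg(2r) + (7/10)M·gr.
Thus h_min = 2r + (1+k)r/2 = r(2 + 1.4/2) = 0.681 × 2.7 ≈ 1.84 m.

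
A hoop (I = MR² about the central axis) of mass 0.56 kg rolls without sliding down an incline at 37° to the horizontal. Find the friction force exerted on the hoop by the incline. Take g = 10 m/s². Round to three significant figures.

Here I = MR², so the shape factor k = I/(MR²) = 1.
Translational: Mg sinθ − f = Ma. Rotational about the CM: fR = Iα = kMRa, so f = kMa.
Combining, a = g sinθ/(1+k) and f = kMa = kMg sinθ/(1+k).
f = 1 × 0.56 × 10 × sin37° / 2 ≈ 1.69 N.

f ≈ 1.69 N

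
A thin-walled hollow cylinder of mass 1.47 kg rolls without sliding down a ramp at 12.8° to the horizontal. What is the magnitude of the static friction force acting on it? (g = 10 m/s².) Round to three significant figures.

Here I = MR², so the shape factor k = I/(MR²) = 1.
Newton's second law down the slope: Mg sinθ − f = Ma. The torque equation fR = Iα (with α = a/R) gives f = kMa.
Combining, a = g sinθ/(1+k) and f = kMa = kMg sinθ/(1+k).
f = 1 × 1.47 × 10 × sin12.8° / 2 ≈ 1.63 N.

f ≈ 1.63 N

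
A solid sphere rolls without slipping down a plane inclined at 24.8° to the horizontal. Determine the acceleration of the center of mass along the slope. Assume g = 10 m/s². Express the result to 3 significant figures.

a ≈ 3.00 m/s²

With I = (2/5)MR², the ratio k = I/(MR²) is 0.4.
Newton's second law down the slope: Mg sinθ − f = Ma. The torque equation fR = Iα (with α = a/R) gives f = kMa.
Eliminating f: Mg sinθ = (1+k)Ma, so a = g sinθ/(1+k) = 10 × sin24.8° / 1.4 ≈ 3.00 m/s².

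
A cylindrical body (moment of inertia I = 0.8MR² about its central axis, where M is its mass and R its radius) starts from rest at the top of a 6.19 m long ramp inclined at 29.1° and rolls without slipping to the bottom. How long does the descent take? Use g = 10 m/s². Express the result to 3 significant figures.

Here I = 0.8MR², so the shape factor k = I/(MR²) = 0.8.
Newton's second law down the slope: Mg sinθ − f = Ma. The torque equation fR = Iα (with α = a/R) gives f = kMa.
Hence a = g sinθ/(1+k) = 10×sin29.1°/1.8 = 2.702 m/s².
With constant a from rest, t = √(2L/a) = √(2·6.19/2.702) ≈ 2.14 s.

t ≈ 2.14 s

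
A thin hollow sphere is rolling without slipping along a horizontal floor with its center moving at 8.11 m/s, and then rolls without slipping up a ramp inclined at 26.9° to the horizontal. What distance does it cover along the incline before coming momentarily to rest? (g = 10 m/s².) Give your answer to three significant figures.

d ≈ 12.1 m

The moment of inertia is (2/3)MR², giving k ≡ I/(MR²) = 2/3.
Since it rolls without slipping, ω = v/R and KE = ½Mv² + ½Iω² = ½(1+k)Mv² = (5/6)Mv².
Setting this equal to Mgh gives the vertical rise h = (1+k)v₀²/(2g) = 1.667×8.11²/(2×10) = 5.481 m.
The distance along the slope is d = h/sinθ = 5.481/sin26.9° ≈ 12.1 m.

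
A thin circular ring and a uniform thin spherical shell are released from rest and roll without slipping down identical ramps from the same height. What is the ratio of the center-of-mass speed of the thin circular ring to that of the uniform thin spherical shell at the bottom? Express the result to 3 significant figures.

Each satisfies Mgh = ½(1+k)Mv² with k = I/(MR²), so v ∝ 1/√(1+k).
For the thin circular ring k = 1; for the uniform thin spherical shell k = 2/3.
v₁/v₂ = √((1+k₂)/(1+k₁)) = √(1.667/2) ≈ 0.913.

v_ratio ≈ 0.913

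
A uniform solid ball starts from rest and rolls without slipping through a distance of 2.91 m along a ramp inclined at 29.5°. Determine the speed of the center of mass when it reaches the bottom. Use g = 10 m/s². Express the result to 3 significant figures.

For this body I = (2/5)MR², i.e. k = I/(MR²) = 0.4.
Pure rolling means v = ωR; then KE = ½Mv² + ½I(v/R)² = ½(1+k)Mv² = (7/10)Mv².
The vertical drop is h = L sinθ = 2.91 × sin29.5° = 1.433 m.
Energy conservation: Mgh = (7/10)Mv², so v = √(2gh/(1+k)) = √(2 × 10 × 1.433 / 1.4) ≈ 4.52 m/s.

v ≈ 4.52 m/s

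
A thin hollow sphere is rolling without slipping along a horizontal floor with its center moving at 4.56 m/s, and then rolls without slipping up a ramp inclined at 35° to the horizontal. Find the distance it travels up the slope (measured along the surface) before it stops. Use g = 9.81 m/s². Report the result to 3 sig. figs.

d ≈ 3.08 m

For this body I = (2/3)MR², i.e. k = I/(MR²) = 2/3.
Pure rolling means v = ωR; then KE = ½Mv² + ½I(v/R)² = ½(1+k)Mv² = (5/6)Mv².
Setting this equal to Mgh gives the vertical rise h = (1+k)v₀²/(2g) = 1.667×4.56²/(2×9.81) = 1.766 m.
The distance along the slope is d = h/sinθ = 1.766/sin35° ≈ 3.08 m.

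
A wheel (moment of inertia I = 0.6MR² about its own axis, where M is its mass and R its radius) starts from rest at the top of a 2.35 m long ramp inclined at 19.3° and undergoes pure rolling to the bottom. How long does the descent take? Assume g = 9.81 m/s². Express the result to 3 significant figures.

With I = 0.6MR², the ratio k = I/(MR²) is 0.6.
Newton's second law down the slope: Mg sinθ − f = Ma. The torque equation fR = Iα (with α = a/R) gives f = kMa.
Hence a = g sinθ/(1+k) = 9.81×sin19.3°/1.6 = 2.026 m/s².
Starting from rest, L = ½at², so t = √(2L/a) = √(2×2.35/2.026) ≈ 1.52 s.

t ≈ 1.52 s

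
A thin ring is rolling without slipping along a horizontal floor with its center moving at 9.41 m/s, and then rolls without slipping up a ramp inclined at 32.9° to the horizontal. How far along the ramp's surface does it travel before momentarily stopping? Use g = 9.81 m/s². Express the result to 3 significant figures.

The moment of inertia is MR², giving k ≡ I/(MR²) = 1.
Since it rolls without slipping, ω = v/R and KE = ½Mv² + ½Iω² = ½(1+k)Mv² = Mv².
Setting this equal to Mgh gives the vertical rise h = (1+k)v₀²/(2g) = 2×9.41²/(2×9.81) = 9.026 m.
Along the incline, d = h/sinθ = 9.026/sin32.9° ≈ 16.6 m.

d ≈ 16.6 m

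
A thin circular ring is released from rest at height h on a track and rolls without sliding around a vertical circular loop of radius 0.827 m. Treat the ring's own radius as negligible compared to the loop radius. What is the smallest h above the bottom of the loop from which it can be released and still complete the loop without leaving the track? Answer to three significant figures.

h_min ≈ 2.48 m

For this body I = MR², i.e. k = I/(MR²) = 1.
At the top, contact is just lost when gravity alone supplies the centripetal force: Mg = Mv_top²/r, i.e. v_top² = gr.
With ω = v/R, the kinetic energy at speed v is ½(1+k)Mv² = Mv².
Energy conservation from release (height h) to the top (height 2r): Mgh = Mg(2r) + M·gr.
Thus h_min = 2r + (1+k)r/2 = r(2 + 2/2) = 0.827 × 3 ≈ 2.48 m.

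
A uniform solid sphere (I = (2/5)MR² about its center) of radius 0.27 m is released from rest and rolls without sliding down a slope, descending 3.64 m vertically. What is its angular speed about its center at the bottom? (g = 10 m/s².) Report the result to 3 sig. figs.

ω ≈ 26.7 rad/s

For this body I = (2/5)MR², i.e. k = I/(MR²) = 0.4.
The rolling condition ω = v/R makes the rotational term ½I(v/R)² = ½kMv², so KE_total = ½(1+k)Mv² = (7/10)Mv².
Energy conservation Mgh = ½(1+k)Mv² gives v = √(2gh/(1+k)) = √(2 × 10 × 3.64 / 1.4) = 7.211 m/s.
Then ω = v/R = 7.211 / 0.27 ≈ 26.7 rad/s.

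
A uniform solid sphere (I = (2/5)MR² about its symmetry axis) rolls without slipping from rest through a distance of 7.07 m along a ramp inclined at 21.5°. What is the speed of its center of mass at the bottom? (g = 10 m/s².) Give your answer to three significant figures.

Here I = (2/5)MR², so the shape factor k = I/(MR²) = 0.4.
Pure rolling means v = ωR; then KE = ½Mv² + ½I(v/R)² = ½(1+k)Mv² = (7/10)Mv².
The vertical drop is h = L sinθ = 7.07 × sin21.5° = 2.591 m.
Setting Mgh = (7/10)Mv² gives v = √(2gh/(1+k)) = √(2·10·2.591/1.4) ≈ 6.08 m/s.

v ≈ 6.08 m/s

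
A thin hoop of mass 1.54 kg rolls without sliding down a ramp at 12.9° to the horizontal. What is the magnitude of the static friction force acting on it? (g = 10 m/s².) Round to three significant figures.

Here I = MR², so the shape factor k = I/(MR²) = 1.
Along the incline Mg sinθ − f = Ma, and torque about the center fR = Iα = kMR²(a/R) gives f = kMa.
Combining, a = g sinθ/(1+k) and f = kMa = kMg sinθ/(1+k).
f = 1 × 1.54 × 10 × sin12.9° / 2 ≈ 1.72 N.

f ≈ 1.72 N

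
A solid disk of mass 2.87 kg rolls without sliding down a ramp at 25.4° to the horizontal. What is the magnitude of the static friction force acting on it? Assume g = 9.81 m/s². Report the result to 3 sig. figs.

Here I = (1/2)MR², so the shape factor k = I/(MR²) = 0.5.
Along the incline Mg sinθ − f = Ma, and torque about the center fR = Iα = kMR²(a/R) gives f = kMa.
Combining, a = g sinθ/(1+k) and f = kMa = kMg sinθ/(1+k).
f = 0.5 × 2.87 × 9.81 × sin25.4° / 1.5 ≈ 4.03 N.

f ≈ 4.03 N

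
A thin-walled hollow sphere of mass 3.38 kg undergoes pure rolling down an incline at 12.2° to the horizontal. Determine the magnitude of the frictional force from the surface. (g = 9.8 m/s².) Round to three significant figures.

f ≈ 2.80 N

With I = (2/3)MR², the ratio k = I/(MR²) is 2/3.
Newton's second law down the slope: Mg sinθ − f = Ma. The torque equation fR = Iα (with α = a/R) gives f = kMa.
Combining, a = g sinθ/(1+k) and f = kMa = kMg sinθ/(1+k).
f = (2/3) × 3.38 × 9.8 × sin12.2° / 1.667 ≈ 2.80 N.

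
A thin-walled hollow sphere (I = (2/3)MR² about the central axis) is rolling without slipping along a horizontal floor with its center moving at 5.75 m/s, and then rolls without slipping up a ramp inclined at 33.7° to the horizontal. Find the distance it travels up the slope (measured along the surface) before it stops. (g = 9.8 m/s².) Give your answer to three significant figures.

d ≈ 5.07 m

Here I = (2/3)MR², so the shape factor k = I/(MR²) = 2/3.
The rolling condition ω = v/R makes the rotational term ½I(v/R)² = ½kMv², so KE_total = ½(1+k)Mv² = (5/6)Mv².
Setting this equal to Mgh gives the vertical rise h = (1+k)v₀²/(2g) = 1.667×5.75²/(2×9.8) = 2.811 m.
Along the incline, d = h/sinθ = 2.811/sin33.7° ≈ 5.07 m.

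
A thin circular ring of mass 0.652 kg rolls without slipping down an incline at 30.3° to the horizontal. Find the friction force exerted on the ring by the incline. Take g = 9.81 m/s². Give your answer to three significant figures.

f ≈ 1.61 N

The moment of inertia is MR², giving k ≡ I/(MR²) = 1.
Newton's second law down the slope: Mg sinθ − f = Ma. The torque equation fR = Iα (with α = a/R) gives f = kMa.
Combining, a = g sinθ/(1+k) and f = kMa = kMg sinθ/(1+k).
f = 1 × 0.652 × 9.81 × sin30.3° / 2 ≈ 1.61 N.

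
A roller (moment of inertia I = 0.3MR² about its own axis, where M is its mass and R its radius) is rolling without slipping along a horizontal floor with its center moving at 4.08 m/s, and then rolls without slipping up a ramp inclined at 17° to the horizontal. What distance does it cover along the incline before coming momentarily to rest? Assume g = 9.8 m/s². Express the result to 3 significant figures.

d ≈ 3.78 m

For this body I = 0.3MR², i.e. k = I/(MR²) = 0.3.
Pure rolling means v = ωR; then KE = ½Mv² + ½I(v/R)² = ½(1+k)Mv² = (13/20)Mv².
Setting this equal to Mgh gives the vertical rise h = (1+k)v₀²/(2g) = 1.3×4.08²/(2×9.8) = 1.104 m.
Along the incline, d = h/sinθ = 1.104/sin17° ≈ 3.78 m.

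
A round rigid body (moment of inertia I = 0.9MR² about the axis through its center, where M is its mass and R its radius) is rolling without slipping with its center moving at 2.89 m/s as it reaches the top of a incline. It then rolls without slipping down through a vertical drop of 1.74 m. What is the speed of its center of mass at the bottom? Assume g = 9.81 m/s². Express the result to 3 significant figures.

v ≈ 5.13 m/s

With I = 0.9MR², the ratio k = I/(MR²) is 0.9.
The rolling condition ω = v/R makes the rotational term ½I(v/R)² = ½kMv², so KE_total = ½(1+k)Mv² = (19/20)Mv².
Energy conservation: (19/20)Mv₀² + Mgh = (19/20)Mv², so v² = v₀² + 2gh/(1+k).
v = √(2.89² + 2×9.81×1.74/1.9) = √26.32 ≈ 5.13 m/s.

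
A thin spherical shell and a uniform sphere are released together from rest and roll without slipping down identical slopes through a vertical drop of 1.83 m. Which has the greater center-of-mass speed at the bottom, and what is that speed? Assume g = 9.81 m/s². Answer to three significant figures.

the uniform sphere, at v ≈ 5.06 m/s

For rolling without slipping, Mgh = ½(1+k)Mv² where k = I/(MR²), so v = √(2gh/(1+k)).
Thin spherical shell: k = 2/3, giving v = √(2×9.81×1.83/1.667) = 4.641 m/s.
Uniform sphere: k = 0.4, giving v = √(2×9.81×1.83/1.4) = 5.064 m/s.
The smaller k wins: the uniform sphere, at ≈ 5.06 m/s.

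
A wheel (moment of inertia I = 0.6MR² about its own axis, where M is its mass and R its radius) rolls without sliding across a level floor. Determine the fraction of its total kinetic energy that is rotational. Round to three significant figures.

fraction ≈ 0.375

With I = 0.6MR², the ratio k = I/(MR²) is 0.6.
With ω = v/R, KE_trans = ½Mv² and KE_rot = ½Iω² = ½kMv², so KE_total = ½(1+k)Mv².
The rotational fraction is therefore k/(1+k) = 0.6/1.6 ≈ 0.375.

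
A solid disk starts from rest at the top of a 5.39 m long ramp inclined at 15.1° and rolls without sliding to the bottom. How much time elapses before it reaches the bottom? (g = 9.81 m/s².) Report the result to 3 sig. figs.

The moment of inertia is (1/2)MR², giving k ≡ I/(MR²) = 0.5.
Translational: Mg sinθ − f = Ma. Rotational about the CM: fR = Iα = kMRa, so f = kMa.
Hence a = g sinθ/(1+k) = 9.81×sin15.1°/1.5 = 1.704 m/s².
Starting from rest, L = ½at², so t = √(2L/a) = √(2×5.39/1.704) ≈ 2.52 s.

t ≈ 2.52 s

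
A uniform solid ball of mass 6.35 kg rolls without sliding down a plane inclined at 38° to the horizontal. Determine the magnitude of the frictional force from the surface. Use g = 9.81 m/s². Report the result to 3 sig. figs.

For this body I = (2/5)MR², i.e. k = I/(MR²) = 0.4.
Along the incline Mg sinθ − f = Ma, and torque about the center fR = Iα = kMR²(a/R) gives f = kMa.
Combining, a = g sinθ/(1+k) and f = kMa = kMg sinθ/(1+k).
f = 0.4 × 6.35 × 9.81 × sin38° / 1.4 ≈ 11.0 N.

f ≈ 11.0 N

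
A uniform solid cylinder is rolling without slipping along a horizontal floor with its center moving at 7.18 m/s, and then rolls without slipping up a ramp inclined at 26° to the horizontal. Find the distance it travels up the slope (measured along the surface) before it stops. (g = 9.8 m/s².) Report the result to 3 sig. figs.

d ≈ 9.00 m

The moment of inertia is (1/2)MR², giving k ≡ I/(MR²) = 0.5.
Since it rolls without slipping, ω = v/R and KE = ½Mv² + ½Iω² = ½(1+k)Mv² = (3/4)Mv².
Setting this equal to Mgh gives the vertical rise h = (1+k)v₀²/(2g) = 1.5×7.18²/(2×9.8) = 3.945 m.
Along the incline, d = h/sinθ = 3.945/sin26° ≈ 9.00 m.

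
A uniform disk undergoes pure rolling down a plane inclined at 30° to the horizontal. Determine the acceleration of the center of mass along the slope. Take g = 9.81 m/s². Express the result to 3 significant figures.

The moment of inertia is (1/2)MR², giving k ≡ I/(MR²) = 0.5.
Along the incline Mg sinθ − f = Ma, and torque about the center fR = Iα = kMR²(a/R) gives f = kMa.
Eliminating f: Mg sinθ = (1+k)Ma, so a = g sinθ/(1+k) = 9.81 × sin30° / 1.5 ≈ 3.27 m/s².

a ≈ 3.27 m/s²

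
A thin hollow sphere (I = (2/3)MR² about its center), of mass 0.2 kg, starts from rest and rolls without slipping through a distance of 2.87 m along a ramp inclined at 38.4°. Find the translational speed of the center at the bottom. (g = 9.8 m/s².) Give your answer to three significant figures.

v ≈ 4.58 m/s

With I = (2/3)MR², the ratio k = I/(MR²) is 2/3.
Pure rolling means v = ωR; then KE = ½Mv² + ½I(v/R)² = ½(1+k)Mv² = (5/6)Mv².
The vertical drop is h = L sinθ = 2.87 × sin38.4° = 1.783 m.
Setting Mgh = (5/6)Mv² gives v = √(2gh/(1+k)) = √(2·9.8·1.783/1.667) ≈ 4.58 m/s.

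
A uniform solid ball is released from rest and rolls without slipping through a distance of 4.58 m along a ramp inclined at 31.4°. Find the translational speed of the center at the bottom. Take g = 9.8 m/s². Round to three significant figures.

For this body I = (2/5)MR², i.e. k = I/(MR²) = 0.4.
The rolling condition ω = v/R makes the rotational term ½I(v/R)² = ½kMv², so KE_total = ½(1+k)Mv² = (7/10)Mv².
The vertical drop is h = L sinθ = 4.58 × sin31.4° = 2.386 m.
Energy conservation: Mgh = (7/10)Mv², so v = √(2gh/(1+k)) = √(2 × 9.8 × 2.386 / 1.4) ≈ 5.78 m/s.

v ≈ 5.78 m/s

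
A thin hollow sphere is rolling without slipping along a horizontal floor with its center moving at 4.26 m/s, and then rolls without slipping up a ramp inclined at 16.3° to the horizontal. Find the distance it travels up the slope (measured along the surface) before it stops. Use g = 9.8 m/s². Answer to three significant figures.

Here I = (2/3)MR², so the shape factor k = I/(MR²) = 2/3.
Pure rolling means v = ωR; then KE = ½Mv² + ½I(v/R)² = ½(1+k)Mv² = (5/6)Mv².
Setting this equal to Mgh gives the vertical rise h = (1+k)v₀²/(2g) = 1.667×4.26²/(2×9.8) = 1.543 m.
Along the incline, d = h/sinθ = 1.543/sin16.3° ≈ 5.50 m.

d ≈ 5.50 m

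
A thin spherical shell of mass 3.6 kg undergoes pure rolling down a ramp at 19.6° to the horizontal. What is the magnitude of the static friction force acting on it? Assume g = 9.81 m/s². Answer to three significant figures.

f ≈ 4.74 N

Here I = (2/3)MR², so the shape factor k = I/(MR²) = 2/3.
Translational: Mg sinθ − f = Ma. Rotational about the CM: fR = Iα = kMRa, so f = kMa.
Combining, a = g sinθ/(1+k) and f = kMa = kMg sinθ/(1+k).
f = (2/3) × 3.6 × 9.81 × sin19.6° / 1.667 ≈ 4.74 N.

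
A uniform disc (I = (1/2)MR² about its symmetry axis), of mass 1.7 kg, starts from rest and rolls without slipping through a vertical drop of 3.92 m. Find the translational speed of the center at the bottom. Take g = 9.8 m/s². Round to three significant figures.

For this body I = (1/2)MR², i.e. k = I/(MR²) = 0.5.
Pure rolling means v = ωR; then KE = ½Mv² + ½I(v/R)² = ½(1+k)Mv² = (3/4)Mv².
Energy conservation: Mgh = (3/4)Mv², so v = √(2gh/(1+k)) = √(2 × 9.8 × 3.92 / 1.5) ≈ 7.16 m/s.

v ≈ 7.16 m/s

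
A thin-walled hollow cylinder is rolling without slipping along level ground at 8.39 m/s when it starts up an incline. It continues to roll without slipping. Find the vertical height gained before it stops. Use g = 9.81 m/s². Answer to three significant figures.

With I = MR², the ratio k = I/(MR²) is 1.
Rolling without slipping gives ω = v/R, so the total kinetic energy is ½Mv² + ½Iω² = ½(1+k)Mv² = Mv².
All of this converts to potential energy at the highest point: Mv₀² = Mgh.
Thus h = (1+k)v₀²/(2g) = 2 × 8.39² / (2 × 9.81) ≈ 7.18 m.

h ≈ 7.18 m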